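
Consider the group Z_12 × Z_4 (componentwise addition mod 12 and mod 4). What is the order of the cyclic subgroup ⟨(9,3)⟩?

The order of (9,3) in Z_12 × Z_4 is lcm(ord(9) in Z_12, ord(3) in Z_4).
ord(9) = 4 and ord(3) = 4, so |⟨(9,3)⟩| = lcm(4, 4) = 4.

4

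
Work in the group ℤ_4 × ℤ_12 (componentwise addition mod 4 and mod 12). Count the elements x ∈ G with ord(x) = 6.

6

An element (a,b) has order lcm(ord(a), ord(b)); count pairs with lcm equal to 6.
Enumerating gives 6 such elements.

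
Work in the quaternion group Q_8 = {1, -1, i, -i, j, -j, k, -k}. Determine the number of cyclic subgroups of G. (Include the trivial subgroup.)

5

Group the elements of G by the cyclic subgroup they generate; each cyclic subgroup of order d accounts for φ(d) elements.
Cyclic subgroups by order — order 1: 1; order 2: 1; order 4: 3.
Total: 5.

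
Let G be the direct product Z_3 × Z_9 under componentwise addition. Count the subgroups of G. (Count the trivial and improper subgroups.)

10

|G| = 27, so by Lagrange every subgroup order divides 27. Divisors: 1, 3, 9, 27.
Subgroups by order — order 1: 1; order 3: 4; order 9: 4; order 27: 1.
Total: 1 + 4 + 4 + 1 = 10.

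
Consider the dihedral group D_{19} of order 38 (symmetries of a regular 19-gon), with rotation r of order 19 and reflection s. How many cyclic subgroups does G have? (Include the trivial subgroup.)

21

Group the elements of G by the cyclic subgroup they generate; each cyclic subgroup of order d accounts for φ(d) elements.
Cyclic subgroups by order — order 1: 1; order 2: 19; order 19: 1.
Total: 21.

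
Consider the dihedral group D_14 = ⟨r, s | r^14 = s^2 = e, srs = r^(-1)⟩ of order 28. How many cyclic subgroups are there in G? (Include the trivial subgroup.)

Each element a generates a cyclic subgroup ⟨a⟩; distinct elements may generate the same one (a cyclic group of order d has φ(d) generators).
Cyclic subgroups by order — order 1: 1; order 2: 15; order 7: 1; order 14: 1.
Total: 18.

18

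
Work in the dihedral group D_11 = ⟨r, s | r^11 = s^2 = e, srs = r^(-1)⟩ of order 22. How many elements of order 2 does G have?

Enumerating element orders in G gives 11 elements of order 2.

11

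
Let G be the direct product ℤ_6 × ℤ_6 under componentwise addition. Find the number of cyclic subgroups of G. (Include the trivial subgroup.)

20

Group the elements of G by the cyclic subgroup they generate; each cyclic subgroup of order d accounts for φ(d) elements.
Cyclic subgroups by order — order 1: 1; order 2: 3; order 3: 4; order 6: 12.
Total: 20.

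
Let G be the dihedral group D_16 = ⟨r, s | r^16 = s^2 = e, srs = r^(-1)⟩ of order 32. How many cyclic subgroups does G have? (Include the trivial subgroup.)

21

Group the elements of G by the cyclic subgroup they generate; each cyclic subgroup of order d accounts for φ(d) elements.
Cyclic subgroups by order — order 1: 1; order 2: 17; order 4: 1; order 8: 1; order 16: 1.
Total: 21.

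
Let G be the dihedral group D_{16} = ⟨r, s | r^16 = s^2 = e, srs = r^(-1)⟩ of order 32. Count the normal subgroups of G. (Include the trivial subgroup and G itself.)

8

G has 36 subgroups. Checking conjugation-invariance by order — order 1: 1/1 normal; order 2: 1/17 normal; order 4: 1/9 normal; order 8: 1/5 normal; order 16: 3/3 normal; order 32: 1/1 normal.
Total normal subgroups: 8.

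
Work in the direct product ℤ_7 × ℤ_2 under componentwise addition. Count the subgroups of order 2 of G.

1

|G| = 14 and 2 | 14, so subgroups of order 2 are possible by Lagrange.
The subgroups of order 2 are: {(0,0), (0,1)}.
So G has 1 subgroup of order 2.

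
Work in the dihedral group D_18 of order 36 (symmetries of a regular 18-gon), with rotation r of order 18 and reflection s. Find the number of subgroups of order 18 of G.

3

|G| = 36 and 18 | 36, so subgroups of order 18 are possible by Lagrange.
The subgroups of order 18 are: {e, r, r^2, r^3, r^4, r^5, r^6, r^7, r^8, r^9, r^10, r^11, r^12, r^13, r^14, r^15, r^16, r^17}; {e, r^2, r^4, r^6, r^8, r^10, r^12, r^14, r^16, s, r^2s, r^4s, r^6s, r^8s, r^10s, r^12s, r^14s, r^16s}; {e, r^2, r^4, r^6, r^8, r^10, r^12, r^14, r^16, rs, r^3s, r^5s, r^7s, r^9s, r^11s, r^13s, r^15s, r^17s}.
So G has 3 subgroups of order 18.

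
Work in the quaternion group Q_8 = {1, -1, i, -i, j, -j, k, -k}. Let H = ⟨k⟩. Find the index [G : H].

|⟨k⟩| = 4 and |G| = 8.
By Lagrange, [G : H] = |G|/|H| = 8/4 = 2.

2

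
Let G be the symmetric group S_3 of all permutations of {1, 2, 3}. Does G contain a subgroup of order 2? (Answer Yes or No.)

2 | 6. A subgroup of order 2 is {e, (1 2)}.

Yes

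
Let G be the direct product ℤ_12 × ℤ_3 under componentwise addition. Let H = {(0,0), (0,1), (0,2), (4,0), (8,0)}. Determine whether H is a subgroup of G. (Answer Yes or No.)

No

|H| = 5 does not divide |G| = 36, so by Lagrange H is not a subgroup.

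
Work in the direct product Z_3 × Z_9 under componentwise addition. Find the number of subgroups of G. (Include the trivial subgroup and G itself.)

|G| = 27, so by Lagrange every subgroup order divides 27. Divisors: 1, 3, 9, 27.
Subgroups by order — order 1: 1; order 3: 4; order 9: 4; order 27: 1.
Total: 1 + 4 + 4 + 1 = 10.

10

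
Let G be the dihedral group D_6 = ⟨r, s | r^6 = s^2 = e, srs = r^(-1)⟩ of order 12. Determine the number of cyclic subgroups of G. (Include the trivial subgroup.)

Group the elements of G by the cyclic subgroup they generate; each cyclic subgroup of order d accounts for φ(d) elements.
Cyclic subgroups by order — order 1: 1; order 2: 7; order 3: 1; order 6: 1.
Total: 10.

10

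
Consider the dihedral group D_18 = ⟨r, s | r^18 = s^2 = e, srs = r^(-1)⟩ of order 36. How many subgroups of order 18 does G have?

|G| = 36 and 18 | 36, so subgroups of order 18 are possible by Lagrange.
The subgroups of order 18 are: {e, r, r^2, r^3, r^4, r^5, r^6, r^7, r^8, r^9, r^10, r^11, r^12, r^13, r^14, r^15, r^16, r^17}; {e, r^2, r^4, r^6, r^8, r^10, r^12, r^14, r^16, s, r^2s, r^4s, r^6s, r^8s, r^10s, r^12s, r^14s, r^16s}; {e, r^2, r^4, r^6, r^8, r^10, r^12, r^14, r^16, rs, r^3s, r^5s, r^7s, r^9s, r^11s, r^13s, r^15s, r^17s}.
So G has 3 subgroups of order 18.

3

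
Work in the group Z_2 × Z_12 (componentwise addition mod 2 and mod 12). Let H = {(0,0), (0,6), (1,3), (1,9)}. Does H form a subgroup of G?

|H| = 4 divides |G| = 24, consistent with Lagrange.
H contains the identity, every element's inverse is in H, and H is closed under +: it is a subgroup.
In fact H = ⟨(1,9)⟩.

Yes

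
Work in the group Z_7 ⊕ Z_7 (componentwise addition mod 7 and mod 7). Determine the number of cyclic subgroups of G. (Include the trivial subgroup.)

Group the elements of G by the cyclic subgroup they generate; each cyclic subgroup of order d accounts for φ(d) elements.
Cyclic subgroups by order — order 1: 1; order 7: 8.
Total: 9.

9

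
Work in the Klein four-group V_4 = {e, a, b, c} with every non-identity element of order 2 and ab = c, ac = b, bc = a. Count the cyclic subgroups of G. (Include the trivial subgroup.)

Group the elements of G by the cyclic subgroup they generate; each cyclic subgroup of order d accounts for φ(d) elements.
Cyclic subgroups by order — order 1: 1; order 2: 3.
Total: 4.

4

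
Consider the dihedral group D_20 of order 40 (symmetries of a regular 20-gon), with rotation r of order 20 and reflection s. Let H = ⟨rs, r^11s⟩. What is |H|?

|⟨rs⟩| = 2 and |⟨r^11s⟩| = 2, so |H| is a multiple of lcm(2, 2) = 2 and divides |G| = 40.
Closing under the operation: H = {e, r^10, rs, r^11s}, so |H| = 4.

4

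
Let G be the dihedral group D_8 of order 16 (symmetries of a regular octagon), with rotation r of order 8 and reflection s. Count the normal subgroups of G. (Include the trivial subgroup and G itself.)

7

G has 19 subgroups. Checking conjugation-invariance by order — order 1: 1/1 normal; order 2: 1/9 normal; order 4: 1/5 normal; order 8: 3/3 normal; order 16: 1/1 normal.
Total normal subgroups: 7.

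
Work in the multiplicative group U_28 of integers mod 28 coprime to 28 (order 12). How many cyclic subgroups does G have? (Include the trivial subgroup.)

8

Each element a generates a cyclic subgroup ⟨a⟩; distinct elements may generate the same one (a cyclic group of order d has φ(d) generators).
Cyclic subgroups by order — order 1: 1; order 2: 3; order 3: 1; order 6: 3.
Total: 8.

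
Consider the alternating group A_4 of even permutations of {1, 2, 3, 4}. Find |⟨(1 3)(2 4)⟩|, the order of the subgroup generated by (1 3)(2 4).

2

Computing powers of (1 3)(2 4): the smallest k with ((1 3)(2 4))^k = e is k = 2.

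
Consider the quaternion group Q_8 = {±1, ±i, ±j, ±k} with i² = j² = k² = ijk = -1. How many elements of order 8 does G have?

0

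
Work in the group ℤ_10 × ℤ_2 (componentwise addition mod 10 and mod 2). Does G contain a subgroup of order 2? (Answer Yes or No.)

Yes

2 | 20. A subgroup of order 2 is {(0,0), (0,1)}.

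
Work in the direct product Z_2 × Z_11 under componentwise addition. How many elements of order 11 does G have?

10

An element (a,b) has order lcm(ord(a), ord(b)); count pairs with lcm equal to 11.
Enumerating gives 10 such elements.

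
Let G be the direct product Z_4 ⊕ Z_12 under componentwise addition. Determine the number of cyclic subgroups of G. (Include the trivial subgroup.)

20

Each element a generates a cyclic subgroup ⟨a⟩; distinct elements may generate the same one (a cyclic group of order d has φ(d) generators).
Cyclic subgroups by order — order 1: 1; order 2: 3; order 3: 1; order 4: 6; order 6: 3; order 12: 6.
Total: 20.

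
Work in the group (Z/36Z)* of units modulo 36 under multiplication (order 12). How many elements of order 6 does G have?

6

The elements of order 6 are: 5, 7, 11, 23, 29, 31.
That's 6.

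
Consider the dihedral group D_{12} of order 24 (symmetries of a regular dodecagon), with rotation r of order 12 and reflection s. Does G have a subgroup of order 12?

12 | 24. A subgroup of order 12 is {e, r, r^2, r^3, r^4, r^5, r^6, r^7, r^8, r^9, r^10, r^11}.

Yes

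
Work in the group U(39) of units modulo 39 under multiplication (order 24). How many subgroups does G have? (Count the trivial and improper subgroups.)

|G| = 24, so by Lagrange every subgroup order divides 24. Divisors: 1, 2, 3, 4, 6, 8, 12, 24.
Subgroups by order — order 1: 1; order 2: 3; order 3: 1; order 4: 3; order 6: 3; order 8: 1; order 12: 3; order 24: 1.
Total: 1 + 3 + 1 + 3 + 3 + 1 + 3 + 1 = 16.

16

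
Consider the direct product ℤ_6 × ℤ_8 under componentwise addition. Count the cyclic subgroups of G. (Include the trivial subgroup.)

16

Each element a generates a cyclic subgroup ⟨a⟩; distinct elements may generate the same one (a cyclic group of order d has φ(d) generators).
Cyclic subgroups by order — order 1: 1; order 2: 3; order 3: 1; order 4: 2; order 6: 3; order 8: 2; order 12: 2; order 24: 2.
Total: 16.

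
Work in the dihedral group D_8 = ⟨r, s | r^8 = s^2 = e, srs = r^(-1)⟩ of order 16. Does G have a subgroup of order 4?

4 | 16. A subgroup of order 4 is {e, r^2, r^4, r^6}.

Yes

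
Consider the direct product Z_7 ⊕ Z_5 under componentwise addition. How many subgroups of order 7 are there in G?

|G| = 35 and 7 | 35, so subgroups of order 7 are possible by Lagrange.
The subgroups of order 7 are: {(0,0), (1,0), (2,0), (3,0), (4,0), (5,0), (6,0)}.
So G has 1 subgroup of order 7.

1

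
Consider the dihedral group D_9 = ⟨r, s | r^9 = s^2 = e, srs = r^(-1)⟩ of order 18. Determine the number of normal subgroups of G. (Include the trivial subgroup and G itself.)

4

G has 16 subgroups. Checking conjugation-invariance by order — order 1: 1/1 normal; order 2: 0/9 normal; order 3: 1/1 normal; order 6: 0/3 normal; order 9: 1/1 normal; order 18: 1/1 normal.
Total normal subgroups: 4.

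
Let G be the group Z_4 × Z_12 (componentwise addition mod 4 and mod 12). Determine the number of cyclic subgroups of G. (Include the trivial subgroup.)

20

Each element a generates a cyclic subgroup ⟨a⟩; distinct elements may generate the same one (a cyclic group of order d has φ(d) generators).
Cyclic subgroups by order — order 1: 1; order 2: 3; order 3: 1; order 4: 6; order 6: 3; order 12: 6.
Total: 20.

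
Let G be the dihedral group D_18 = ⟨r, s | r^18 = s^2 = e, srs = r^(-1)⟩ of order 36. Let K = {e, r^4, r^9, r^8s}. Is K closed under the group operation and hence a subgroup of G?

r^4 ∈ K but its inverse r^14 ∉ K, so K is not a subgroup.

No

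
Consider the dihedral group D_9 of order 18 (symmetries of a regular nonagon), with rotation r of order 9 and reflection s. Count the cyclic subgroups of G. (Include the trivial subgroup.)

12

A cyclic subgroup of order d is generated by each of its φ(d) elements of order d, so the cyclic subgroups of order d number (#elements of order d)/φ(d).
Cyclic subgroups by order — order 1: 1; order 2: 9; order 3: 1; order 9: 1.
Total: 12.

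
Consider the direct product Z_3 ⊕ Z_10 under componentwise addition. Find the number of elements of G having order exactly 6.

An element (a,b) has order lcm(ord(a), ord(b)); count pairs with lcm equal to 6.
Enumerating gives 2 such elements.

2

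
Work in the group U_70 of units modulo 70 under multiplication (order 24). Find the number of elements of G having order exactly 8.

No element of G has order 8 (even though 8 | 24).

0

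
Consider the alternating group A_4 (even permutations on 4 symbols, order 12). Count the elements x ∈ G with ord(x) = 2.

The elements of order 2 are: (1 2)(3 4), (1 3)(2 4), (1 4)(2 3).
That's 3.

3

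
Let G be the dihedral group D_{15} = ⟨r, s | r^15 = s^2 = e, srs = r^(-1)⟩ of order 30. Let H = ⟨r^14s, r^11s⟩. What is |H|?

10

|⟨r^14s⟩| = 2 and |⟨r^11s⟩| = 2, so |H| is a multiple of lcm(2, 2) = 2 and divides |G| = 30.
Closing under the operation: H = {e, r^3, r^6, r^9, r^12, r^2s, r^5s, r^8s, r^11s, r^14s}, so |H| = 10.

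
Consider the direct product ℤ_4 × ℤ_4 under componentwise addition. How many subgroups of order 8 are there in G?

|G| = 16 and 8 | 16, so subgroups of order 8 are possible by Lagrange.
The subgroups of order 8 are: {(0,0), (0,1), (0,2), (0,3), (2,0), (2,1), (2,2), (2,3)}; {(0,0), (0,2), (1,0), (1,2), (2,0), (2,2), (3,0), (3,2)}; {(0,0), (0,2), (1,1), (1,3), (2,0), (2,2), (3,1), (3,3)}.
So G has 3 subgroups of order 8.

3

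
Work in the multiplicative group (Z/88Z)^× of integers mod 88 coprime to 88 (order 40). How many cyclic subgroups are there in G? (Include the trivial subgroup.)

16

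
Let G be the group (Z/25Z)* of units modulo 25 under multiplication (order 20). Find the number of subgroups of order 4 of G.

|G| = 20 and 4 | 20, so subgroups of order 4 are possible by Lagrange.
The subgroups of order 4 are: {1, 7, 18, 24}.
So G has 1 subgroup of order 4.

1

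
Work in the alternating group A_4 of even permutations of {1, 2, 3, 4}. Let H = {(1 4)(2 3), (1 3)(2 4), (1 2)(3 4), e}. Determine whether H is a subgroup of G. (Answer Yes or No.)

Yes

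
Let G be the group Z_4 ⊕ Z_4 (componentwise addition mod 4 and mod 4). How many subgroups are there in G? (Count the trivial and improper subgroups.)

15

|G| = 16, so by Lagrange every subgroup order divides 16. Divisors: 1, 2, 4, 8, 16.
Subgroups by order — order 1: 1; order 2: 3; order 4: 7; order 8: 3; order 16: 1.
Total: 1 + 3 + 7 + 3 + 1 = 15.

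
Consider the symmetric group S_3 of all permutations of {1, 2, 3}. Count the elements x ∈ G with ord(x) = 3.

2

The elements of order 3 are: (1 2 3), (1 3 2).
That's 2.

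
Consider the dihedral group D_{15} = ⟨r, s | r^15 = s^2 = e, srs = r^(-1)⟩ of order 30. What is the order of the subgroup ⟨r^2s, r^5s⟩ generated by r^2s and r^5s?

|⟨r^2s⟩| = 2 and |⟨r^5s⟩| = 2, so |H| is a multiple of lcm(2, 2) = 2 and divides |G| = 30.
Closing under the operation: H = {e, r^3, r^6, r^9, r^12, r^2s, r^5s, r^8s, r^11s, r^14s}, so |H| = 10.

10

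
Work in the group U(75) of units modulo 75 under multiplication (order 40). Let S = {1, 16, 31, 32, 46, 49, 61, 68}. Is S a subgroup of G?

No

Closure fails: 32 · 46 = 47 ∉ S. So S is not a subgroup.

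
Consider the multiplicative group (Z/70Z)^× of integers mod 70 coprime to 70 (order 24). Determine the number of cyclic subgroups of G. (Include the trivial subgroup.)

A cyclic subgroup of order d is generated by each of its φ(d) elements of order d, so the cyclic subgroups of order d number (#elements of order d)/φ(d).
Cyclic subgroups by order — order 1: 1; order 2: 3; order 3: 1; order 4: 2; order 6: 3; order 12: 2.
Total: 12.

12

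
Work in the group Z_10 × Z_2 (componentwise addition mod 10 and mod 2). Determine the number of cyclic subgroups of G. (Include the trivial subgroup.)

8

Each element a generates a cyclic subgroup ⟨a⟩; distinct elements may generate the same one (a cyclic group of order d has φ(d) generators).
Cyclic subgroups by order — order 1: 1; order 2: 3; order 5: 1; order 10: 3.
Total: 8.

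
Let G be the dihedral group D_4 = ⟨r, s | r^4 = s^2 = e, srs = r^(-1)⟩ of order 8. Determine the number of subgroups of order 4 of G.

3

|G| = 8 and 4 | 8, so subgroups of order 4 are possible by Lagrange.
The subgroups of order 4 are: {e, r, r^2, r^3}; {e, r^2, s, r^2s}; {e, r^2, rs, r^3s}.
So G has 3 subgroups of order 4.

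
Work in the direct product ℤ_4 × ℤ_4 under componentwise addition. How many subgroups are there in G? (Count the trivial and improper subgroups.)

15

|G| = 16, so by Lagrange every subgroup order divides 16. Divisors: 1, 2, 4, 8, 16.
Subgroups by order — order 1: 1; order 2: 3; order 4: 7; order 8: 3; order 16: 1.
Total: 1 + 3 + 7 + 3 + 1 = 15.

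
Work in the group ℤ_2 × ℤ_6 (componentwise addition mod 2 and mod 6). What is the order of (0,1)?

6

The order of (0,1) in Z_2 × Z_6 is lcm(ord(0) in Z_2, ord(1) in Z_6).
ord(0) = 1 and ord(1) = 6, so |⟨(0,1)⟩| = lcm(1, 6) = 6.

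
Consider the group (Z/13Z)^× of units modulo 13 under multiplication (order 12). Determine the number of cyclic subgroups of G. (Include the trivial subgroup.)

Each element a generates a cyclic subgroup ⟨a⟩; distinct elements may generate the same one (a cyclic group of order d has φ(d) generators).
Cyclic subgroups by order — order 1: 1; order 2: 1; order 3: 1; order 4: 1; order 6: 1; order 12: 1.
Total: 6.

6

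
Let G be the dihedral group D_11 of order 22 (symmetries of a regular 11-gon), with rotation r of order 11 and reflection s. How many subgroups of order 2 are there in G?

|G| = 22 and 2 | 22, so subgroups of order 2 are possible by Lagrange.
The subgroups of order 2 are: {e, r^10s}; {e, r^2s}; {e, r^3s}; {e, r^4s}; … (11 in all).
So G has 11 subgroups of order 2.

11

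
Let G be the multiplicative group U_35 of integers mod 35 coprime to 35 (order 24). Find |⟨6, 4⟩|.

12

|⟨6⟩| = 2 and |⟨4⟩| = 6, so |H| is a multiple of lcm(2, 6) = 6 and divides |G| = 24.
Closing under the operation: H = {1, 4, 6, 9, 11, 16, 19, 24, 26, 29, 31, 34}, so |H| = 12.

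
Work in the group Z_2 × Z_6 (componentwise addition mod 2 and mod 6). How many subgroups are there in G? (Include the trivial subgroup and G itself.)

10

|G| = 12, so by Lagrange every subgroup order divides 12. Divisors: 1, 2, 3, 4, 6, 12.
Subgroups by order — order 1: 1; order 2: 3; order 3: 1; order 4: 1; order 6: 3; order 12: 1.
Total: 1 + 3 + 1 + 1 + 3 + 1 = 10.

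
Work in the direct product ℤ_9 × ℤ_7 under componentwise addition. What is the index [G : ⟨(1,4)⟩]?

1

|⟨(1,4)⟩| = 63 and |G| = 63.
By Lagrange, [G : H] = |G|/|H| = 63/63 = 1.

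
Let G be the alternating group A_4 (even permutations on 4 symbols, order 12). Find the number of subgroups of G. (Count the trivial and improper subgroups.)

|G| = 12, so by Lagrange every subgroup order divides 12. Divisors: 1, 2, 3, 4, 6, 12.
Subgroups by order — order 1: 1; order 2: 3; order 3: 4; order 4: 1; order 6: 0; order 12: 1.
Total: 1 + 3 + 4 + 1 + 0 + 1 = 10.

10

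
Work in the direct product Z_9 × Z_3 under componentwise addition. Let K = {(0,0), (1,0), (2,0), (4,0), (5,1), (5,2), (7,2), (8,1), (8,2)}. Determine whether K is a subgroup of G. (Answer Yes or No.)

No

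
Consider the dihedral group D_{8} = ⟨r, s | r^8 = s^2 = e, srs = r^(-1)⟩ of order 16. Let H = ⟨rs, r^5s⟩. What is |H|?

4

|⟨rs⟩| = 2 and |⟨r^5s⟩| = 2, so |H| is a multiple of lcm(2, 2) = 2 and divides |G| = 16.
Closing under the operation: H = {e, r^4, rs, r^5s}, so |H| = 4.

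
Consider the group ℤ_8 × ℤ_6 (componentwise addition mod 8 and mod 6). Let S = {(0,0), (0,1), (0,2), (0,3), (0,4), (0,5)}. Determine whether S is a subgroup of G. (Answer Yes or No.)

Yes

|S| = 6 divides |G| = 48, consistent with Lagrange.
S contains the identity, every element's inverse is in S, and S is closed under +: it is a subgroup.
In fact S = ⟨(0,1)⟩.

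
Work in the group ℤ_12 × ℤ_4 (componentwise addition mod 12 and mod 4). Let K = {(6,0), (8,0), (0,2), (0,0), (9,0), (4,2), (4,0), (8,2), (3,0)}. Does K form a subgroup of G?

No

|K| = 9 does not divide |G| = 48, so by Lagrange K is not a subgroup.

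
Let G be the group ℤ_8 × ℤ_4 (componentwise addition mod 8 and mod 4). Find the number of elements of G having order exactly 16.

An element (a,b) has order lcm(ord(a), ord(b)); count pairs with lcm equal to 16.
Enumerating gives 0 such elements.

0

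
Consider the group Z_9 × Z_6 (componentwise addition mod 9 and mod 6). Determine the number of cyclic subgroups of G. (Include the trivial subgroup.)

A cyclic subgroup of order d is generated by each of its φ(d) elements of order d, so the cyclic subgroups of order d number (#elements of order d)/φ(d).
Cyclic subgroups by order — order 1: 1; order 2: 1; order 3: 4; order 6: 4; order 9: 3; order 18: 3.
Total: 16.

16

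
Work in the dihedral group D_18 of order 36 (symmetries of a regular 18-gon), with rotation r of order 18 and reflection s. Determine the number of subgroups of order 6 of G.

|G| = 36 and 6 | 36, so subgroups of order 6 are possible by Lagrange.
The subgroups of order 6 are: {e, r^6, r^12, r^4s, r^10s, r^16s}; {e, r^6, r^12, r^5s, r^11s, r^17s}; {e, r^6, r^12, s, r^6s, r^12s}; {e, r^6, r^12, rs, r^7s, r^13s}; … (7 in all).
So G has 7 subgroups of order 6.

7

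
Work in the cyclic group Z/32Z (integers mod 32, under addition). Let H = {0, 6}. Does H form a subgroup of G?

No

6 ∈ H but its inverse 26 ∉ H, so H is not a subgroup.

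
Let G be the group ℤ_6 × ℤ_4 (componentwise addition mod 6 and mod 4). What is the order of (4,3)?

12

The order of (4,3) in Z_6 × Z_4 is lcm(ord(4) in Z_6, ord(3) in Z_4).
ord(4) = 3 and ord(3) = 4, so |⟨(4,3)⟩| = lcm(3, 4) = 12.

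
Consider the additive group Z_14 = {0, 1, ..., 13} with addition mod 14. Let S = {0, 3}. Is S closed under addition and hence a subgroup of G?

3 ∈ S but its inverse 11 ∉ S, so S is not a subgroup.

No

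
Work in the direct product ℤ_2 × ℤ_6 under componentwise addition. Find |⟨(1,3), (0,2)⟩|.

|⟨(1,3)⟩| = 2 and |⟨(0,2)⟩| = 3, so |H| is a multiple of lcm(2, 3) = 6 and divides |G| = 12.
Closing under the operation: H = {(0,0), (0,2), (0,4), (1,1), (1,3), (1,5)}, so |H| = 6.

6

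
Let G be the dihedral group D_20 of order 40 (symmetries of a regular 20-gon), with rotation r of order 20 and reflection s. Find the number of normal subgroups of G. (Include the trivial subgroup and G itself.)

G has 48 subgroups. Checking conjugation-invariance by order — order 1: 1/1 normal; order 2: 1/21 normal; order 4: 1/11 normal; order 5: 1/1 normal; order 8: 0/5 normal; order 10: 1/5 normal; order 20: 3/3 normal; order 40: 1/1 normal.
Total normal subgroups: 9.

9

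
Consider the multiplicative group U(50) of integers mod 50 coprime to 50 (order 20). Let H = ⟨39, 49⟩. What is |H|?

10

|⟨39⟩| = 10 and |⟨49⟩| = 2, so |H| is a multiple of lcm(10, 2) = 10 and divides |G| = 20.
Closing under the operation: H = {1, 9, 11, 19, 21, 29, 31, 39, 41, 49}, so |H| = 10.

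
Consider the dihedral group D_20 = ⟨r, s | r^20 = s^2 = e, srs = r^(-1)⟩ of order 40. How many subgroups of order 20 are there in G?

3

|G| = 40 and 20 | 40, so subgroups of order 20 are possible by Lagrange.
The subgroups of order 20 are: {e, r, r^2, r^3, r^4, r^5, r^6, r^7, r^8, r^9, r^10, r^11, r^12, r^13, r^14, r^15, r^16, r^17, r^18, r^19}; {e, r^2, r^4, r^6, r^8, r^10, r^12, r^14, r^16, r^18, s, r^2s, r^4s, r^6s, r^8s, r^10s, r^12s, r^14s, r^16s, r^18s}; {e, r^2, r^4, r^6, r^8, r^10, r^12, r^14, r^16, r^18, rs, r^3s, r^5s, r^7s, r^9s, r^11s, r^13s, r^15s, r^17s, r^19s}.
So G has 3 subgroups of order 20.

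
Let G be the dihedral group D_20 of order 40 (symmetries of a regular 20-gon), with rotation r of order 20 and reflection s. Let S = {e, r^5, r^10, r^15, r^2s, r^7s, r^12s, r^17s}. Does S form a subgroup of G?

|S| = 8 divides |G| = 40, consistent with Lagrange.
S contains the identity, every element's inverse is in S, and S is closed under ·: it is a subgroup.

Yes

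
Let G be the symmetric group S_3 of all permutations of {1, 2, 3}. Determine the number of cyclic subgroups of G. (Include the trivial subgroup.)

5

Each element a generates a cyclic subgroup ⟨a⟩; distinct elements may generate the same one (a cyclic group of order d has φ(d) generators).
Cyclic subgroups by order — order 1: 1; order 2: 3; order 3: 1.
Total: 5.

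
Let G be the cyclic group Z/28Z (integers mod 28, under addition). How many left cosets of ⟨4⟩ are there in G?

4

|⟨4⟩| = 7 and |G| = 28.
By Lagrange, [G : H] = |G|/|H| = 28/7 = 4.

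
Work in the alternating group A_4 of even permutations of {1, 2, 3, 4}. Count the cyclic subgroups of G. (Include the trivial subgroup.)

Each element a generates a cyclic subgroup ⟨a⟩; distinct elements may generate the same one (a cyclic group of order d has φ(d) generators).
Cyclic subgroups by order — order 1: 1; order 2: 3; order 3: 4.
Total: 8.

8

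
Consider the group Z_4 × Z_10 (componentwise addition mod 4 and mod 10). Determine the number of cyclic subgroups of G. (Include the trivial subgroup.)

12

Each element a generates a cyclic subgroup ⟨a⟩; distinct elements may generate the same one (a cyclic group of order d has φ(d) generators).
Cyclic subgroups by order — order 1: 1; order 2: 3; order 4: 2; order 5: 1; order 10: 3; order 20: 2.
Total: 12.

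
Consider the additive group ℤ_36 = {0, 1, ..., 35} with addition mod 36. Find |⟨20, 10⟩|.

|⟨20⟩| = 9 and |⟨10⟩| = 18, so |H| is a multiple of lcm(9, 18) = 18 and divides |G| = 36.
Closing under the operation: H = {0, 2, 4, 6, 8, 10, 12, 14, 16, 18, 20, 22, 24, 26, 28, 30, 32, 34}, so |H| = 18.

18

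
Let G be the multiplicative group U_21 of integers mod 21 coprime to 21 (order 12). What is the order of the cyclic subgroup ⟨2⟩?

Compute successive powers of 2 mod 21: 2, 4, 8, 16, 11, 1; 2^6 ≡ 1 (mod 21).
So |⟨2⟩| = 6.

6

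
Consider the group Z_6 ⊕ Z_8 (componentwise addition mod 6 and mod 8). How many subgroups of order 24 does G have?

|G| = 48 and 24 | 48, so subgroups of order 24 are possible by Lagrange.
The subgroups of order 24 are: {(0,0), (0,1), (0,2), (0,3), (0,4), (0,5), (0,6), (0,7), (2,0), (2,1), (2,2), (2,3), (2,4), (2,5), (2,6), (2,7), (4,0), (4,1), (4,2), (4,3), (4,4), (4,5), (4,6), (4,7)}; {(0,0), (0,2), (0,4), (0,6), (1,0), (1,2), (1,4), (1,6), (2,0), (2,2), (2,4), (2,6), (3,0), (3,2), (3,4), (3,6), (4,0), (4,2), (4,4), (4,6), (5,0), (5,2), (5,4), (5,6)}; {(0,0), (0,2), (0,4), (0,6), (1,1), (1,3), (1,5), (1,7), (2,0), (2,2), (2,4), (2,6), (3,1), (3,3), (3,5), (3,7), (4,0), (4,2), (4,4), (4,6), (5,1), (5,3), (5,5), (5,7)}.
So G has 3 subgroups of order 24.

3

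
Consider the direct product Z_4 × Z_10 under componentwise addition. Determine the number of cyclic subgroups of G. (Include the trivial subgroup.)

12

Group the elements of G by the cyclic subgroup they generate; each cyclic subgroup of order d accounts for φ(d) elements.
Cyclic subgroups by order — order 1: 1; order 2: 3; order 4: 2; order 5: 1; order 10: 3; order 20: 2.
Total: 12.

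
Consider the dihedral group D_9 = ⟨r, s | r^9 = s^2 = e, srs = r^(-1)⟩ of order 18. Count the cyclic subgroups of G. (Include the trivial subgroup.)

12

Each element a generates a cyclic subgroup ⟨a⟩; distinct elements may generate the same one (a cyclic group of order d has φ(d) generators).
Cyclic subgroups by order — order 1: 1; order 2: 9; order 3: 1; order 9: 1.
Total: 12.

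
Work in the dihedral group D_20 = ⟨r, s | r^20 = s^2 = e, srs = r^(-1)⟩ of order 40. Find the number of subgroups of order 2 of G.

|G| = 40 and 2 | 40, so subgroups of order 2 are possible by Lagrange.
The subgroups of order 2 are: {e, r^10}; {e, r^10s}; {e, r^11s}; {e, r^12s}; … (21 in all).
So G has 21 subgroups of order 2.

21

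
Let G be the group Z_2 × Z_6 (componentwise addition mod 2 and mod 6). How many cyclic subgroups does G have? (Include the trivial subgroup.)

Each element a generates a cyclic subgroup ⟨a⟩; distinct elements may generate the same one (a cyclic group of order d has φ(d) generators).
Cyclic subgroups by order — order 1: 1; order 2: 3; order 3: 1; order 6: 3.
Total: 8.

8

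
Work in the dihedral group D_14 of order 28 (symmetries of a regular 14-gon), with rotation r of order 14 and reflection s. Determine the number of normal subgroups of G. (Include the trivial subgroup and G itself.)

G has 28 subgroups. Checking conjugation-invariance by order — order 1: 1/1 normal; order 2: 1/15 normal; order 4: 0/7 normal; order 7: 1/1 normal; order 14: 3/3 normal; order 28: 1/1 normal.
Total normal subgroups: 7.

7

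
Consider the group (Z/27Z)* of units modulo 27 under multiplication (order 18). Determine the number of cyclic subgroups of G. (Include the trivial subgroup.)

6

A cyclic subgroup of order d is generated by each of its φ(d) elements of order d, so the cyclic subgroups of order d number (#elements of order d)/φ(d).
Cyclic subgroups by order — order 1: 1; order 2: 1; order 3: 1; order 6: 1; order 9: 1; order 18: 1.
Total: 6.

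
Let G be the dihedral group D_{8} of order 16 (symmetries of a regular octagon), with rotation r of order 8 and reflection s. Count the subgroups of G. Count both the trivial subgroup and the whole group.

19

|G| = 16, so by Lagrange every subgroup order divides 16. Divisors: 1, 2, 4, 8, 16.
Subgroups by order — order 1: 1; order 2: 9; order 4: 5; order 8: 3; order 16: 1.
Total: 1 + 9 + 5 + 3 + 1 = 19.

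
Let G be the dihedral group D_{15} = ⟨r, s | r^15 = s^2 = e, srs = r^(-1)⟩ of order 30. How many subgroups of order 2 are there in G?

15

|G| = 30 and 2 | 30, so subgroups of order 2 are possible by Lagrange.
The subgroups of order 2 are: {e, r^10s}; {e, r^11s}; {e, r^12s}; {e, r^13s}; … (15 in all).
So G has 15 subgroups of order 2.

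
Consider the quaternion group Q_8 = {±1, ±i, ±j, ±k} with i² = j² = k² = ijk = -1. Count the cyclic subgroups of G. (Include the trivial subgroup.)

5

Group the elements of G by the cyclic subgroup they generate; each cyclic subgroup of order d accounts for φ(d) elements.
Cyclic subgroups by order — order 1: 1; order 2: 1; order 4: 3.
Total: 5.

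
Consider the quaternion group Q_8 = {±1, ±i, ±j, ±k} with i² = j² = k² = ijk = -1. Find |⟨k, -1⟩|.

|⟨k⟩| = 4 and |⟨-1⟩| = 2, so |H| is a multiple of lcm(4, 2) = 4 and divides |G| = 8.
Closing under the operation: H = {1, -1, k, -k}, so |H| = 4.

4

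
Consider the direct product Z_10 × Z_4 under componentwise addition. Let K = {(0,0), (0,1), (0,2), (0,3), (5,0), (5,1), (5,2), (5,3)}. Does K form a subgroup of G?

Yes

|K| = 8 divides |G| = 40, consistent with Lagrange.
K contains the identity, every element's inverse is in K, and K is closed under +: it is a subgroup.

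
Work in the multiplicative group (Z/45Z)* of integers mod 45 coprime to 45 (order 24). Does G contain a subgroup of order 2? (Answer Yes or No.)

2 | 24. A subgroup of order 2 is {1, 19}.

Yes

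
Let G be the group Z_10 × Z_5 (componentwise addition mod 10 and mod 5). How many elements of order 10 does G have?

24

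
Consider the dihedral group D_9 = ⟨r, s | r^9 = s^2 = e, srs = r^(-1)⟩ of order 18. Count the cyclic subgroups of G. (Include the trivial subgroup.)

A cyclic subgroup of order d is generated by each of its φ(d) elements of order d, so the cyclic subgroups of order d number (#elements of order d)/φ(d).
Cyclic subgroups by order — order 1: 1; order 2: 9; order 3: 1; order 9: 1.
Total: 12.

12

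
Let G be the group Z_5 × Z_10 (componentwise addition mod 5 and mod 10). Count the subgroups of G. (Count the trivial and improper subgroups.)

16

|G| = 50, so by Lagrange every subgroup order divides 50. Divisors: 1, 2, 5, 10, 25, 50.
Subgroups by order — order 1: 1; order 2: 1; order 5: 6; order 10: 6; order 25: 1; order 50: 1.
Total: 1 + 1 + 6 + 6 + 1 + 1 = 16.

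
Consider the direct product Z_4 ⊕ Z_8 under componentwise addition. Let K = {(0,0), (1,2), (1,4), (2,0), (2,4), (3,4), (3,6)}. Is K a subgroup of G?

No

|K| = 7 does not divide |G| = 32, so by Lagrange K is not a subgroup.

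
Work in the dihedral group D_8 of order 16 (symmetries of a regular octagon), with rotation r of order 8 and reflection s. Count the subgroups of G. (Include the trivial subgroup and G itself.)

19

|G| = 16, so by Lagrange every subgroup order divides 16. Divisors: 1, 2, 4, 8, 16.
Subgroups by order — order 1: 1; order 2: 9; order 4: 5; order 8: 3; order 16: 1.
Total: 1 + 9 + 5 + 3 + 1 = 19.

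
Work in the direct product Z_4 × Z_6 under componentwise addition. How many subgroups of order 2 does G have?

3

|G| = 24 and 2 | 24, so subgroups of order 2 are possible by Lagrange.
The subgroups of order 2 are: {(0,0), (0,3)}; {(0,0), (2,0)}; {(0,0), (2,3)}.
So G has 3 subgroups of order 2.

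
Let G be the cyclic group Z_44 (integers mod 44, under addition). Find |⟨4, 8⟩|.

11

|⟨4⟩| = 11 and |⟨8⟩| = 11, so |H| is a multiple of lcm(11, 11) = 11 and divides |G| = 44.
Closing under the operation: H = {0, 4, 8, 12, 16, 20, 24, 28, 32, 36, 40}, so |H| = 11.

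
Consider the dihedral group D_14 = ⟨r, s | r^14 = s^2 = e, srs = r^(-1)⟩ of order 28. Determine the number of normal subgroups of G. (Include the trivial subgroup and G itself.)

G has 28 subgroups. Checking conjugation-invariance by order — order 1: 1/1 normal; order 2: 1/15 normal; order 4: 0/7 normal; order 7: 1/1 normal; order 14: 3/3 normal; order 28: 1/1 normal.
Total normal subgroups: 7.

7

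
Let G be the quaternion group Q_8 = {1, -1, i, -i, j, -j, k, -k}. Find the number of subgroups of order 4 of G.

|G| = 8 and 4 | 8, so subgroups of order 4 are possible by Lagrange.
The subgroups of order 4 are: {1, -1, i, -i}; {1, -1, j, -j}; {1, -1, k, -k}.
So G has 3 subgroups of order 4.

3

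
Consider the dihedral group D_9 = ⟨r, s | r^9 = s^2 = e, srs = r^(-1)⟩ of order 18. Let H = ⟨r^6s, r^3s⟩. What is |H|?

|⟨r^6s⟩| = 2 and |⟨r^3s⟩| = 2, so |H| is a multiple of lcm(2, 2) = 2 and divides |G| = 18.
Closing under the operation: H = {e, r^3, r^6, s, r^3s, r^6s}, so |H| = 6.

6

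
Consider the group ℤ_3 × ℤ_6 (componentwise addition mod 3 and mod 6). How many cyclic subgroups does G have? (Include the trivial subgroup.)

10

Group the elements of G by the cyclic subgroup they generate; each cyclic subgroup of order d accounts for φ(d) elements.
Cyclic subgroups by order — order 1: 1; order 2: 1; order 3: 4; order 6: 4.
Total: 10.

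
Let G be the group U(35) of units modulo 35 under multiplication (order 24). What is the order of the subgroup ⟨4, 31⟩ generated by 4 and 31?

|⟨4⟩| = 6 and |⟨31⟩| = 6, so |H| is a multiple of lcm(6, 6) = 6 and divides |G| = 24.
Closing under the operation: H = {1, 4, 6, 9, 11, 16, 19, 24, 26, 29, 31, 34}, so |H| = 12.

12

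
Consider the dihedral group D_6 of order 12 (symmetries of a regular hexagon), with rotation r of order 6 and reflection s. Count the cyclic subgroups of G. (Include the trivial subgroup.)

10

Each element a generates a cyclic subgroup ⟨a⟩; distinct elements may generate the same one (a cyclic group of order d has φ(d) generators).
Cyclic subgroups by order — order 1: 1; order 2: 7; order 3: 1; order 6: 1.
Total: 10.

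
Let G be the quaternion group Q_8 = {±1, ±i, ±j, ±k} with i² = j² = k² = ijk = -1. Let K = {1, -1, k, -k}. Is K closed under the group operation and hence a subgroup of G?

|K| = 4 divides |G| = 8, consistent with Lagrange.
K contains the identity, every element's inverse is in K, and K is closed under ·: it is a subgroup.
In fact K = ⟨-k⟩.

Yes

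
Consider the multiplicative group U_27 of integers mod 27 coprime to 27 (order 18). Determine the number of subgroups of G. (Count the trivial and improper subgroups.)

6

|G| = 18, so by Lagrange every subgroup order divides 18. Divisors: 1, 2, 3, 6, 9, 18.
Subgroups by order — order 1: 1; order 2: 1; order 3: 1; order 6: 1; order 9: 1; order 18: 1.
Total: 1 + 1 + 1 + 1 + 1 + 1 = 6.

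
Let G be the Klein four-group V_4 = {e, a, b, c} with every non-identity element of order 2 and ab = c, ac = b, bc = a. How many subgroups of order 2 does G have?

|G| = 4 and 2 | 4, so subgroups of order 2 are possible by Lagrange.
The subgroups of order 2 are: {e, a}; {e, b}; {e, c}.
So G has 3 subgroups of order 2.

3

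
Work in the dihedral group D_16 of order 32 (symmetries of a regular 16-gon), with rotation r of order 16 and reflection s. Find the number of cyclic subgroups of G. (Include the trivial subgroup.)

21

Each element a generates a cyclic subgroup ⟨a⟩; distinct elements may generate the same one (a cyclic group of order d has φ(d) generators).
Cyclic subgroups by order — order 1: 1; order 2: 17; order 4: 1; order 8: 1; order 16: 1.
Total: 21.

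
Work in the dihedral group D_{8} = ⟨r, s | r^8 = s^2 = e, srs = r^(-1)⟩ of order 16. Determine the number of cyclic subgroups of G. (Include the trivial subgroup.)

12

A cyclic subgroup of order d is generated by each of its φ(d) elements of order d, so the cyclic subgroups of order d number (#elements of order d)/φ(d).
Cyclic subgroups by order — order 1: 1; order 2: 9; order 4: 1; order 8: 1.
Total: 12.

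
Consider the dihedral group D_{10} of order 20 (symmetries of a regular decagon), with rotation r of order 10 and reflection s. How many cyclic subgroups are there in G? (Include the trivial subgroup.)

14

Each element a generates a cyclic subgroup ⟨a⟩; distinct elements may generate the same one (a cyclic group of order d has φ(d) generators).
Cyclic subgroups by order — order 1: 1; order 2: 11; order 5: 1; order 10: 1.
Total: 14.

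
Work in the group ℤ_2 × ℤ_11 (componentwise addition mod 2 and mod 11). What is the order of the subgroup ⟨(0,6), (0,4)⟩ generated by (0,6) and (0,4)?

|⟨(0,6)⟩| = 11 and |⟨(0,4)⟩| = 11, so |H| is a multiple of lcm(11, 11) = 11 and divides |G| = 22.
Closing under the operation: H = {(0,0), (0,1), (0,2), (0,3), (0,4), (0,5), (0,6), (0,7), (0,8), (0,9), (0,10)}, so |H| = 11.

11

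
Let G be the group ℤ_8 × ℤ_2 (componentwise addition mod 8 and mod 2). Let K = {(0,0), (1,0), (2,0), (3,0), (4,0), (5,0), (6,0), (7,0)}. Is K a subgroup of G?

|K| = 8 divides |G| = 16, consistent with Lagrange.
K contains the identity, every element's inverse is in K, and K is closed under +: it is a subgroup.
In fact K = ⟨(7,0)⟩.

Yes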